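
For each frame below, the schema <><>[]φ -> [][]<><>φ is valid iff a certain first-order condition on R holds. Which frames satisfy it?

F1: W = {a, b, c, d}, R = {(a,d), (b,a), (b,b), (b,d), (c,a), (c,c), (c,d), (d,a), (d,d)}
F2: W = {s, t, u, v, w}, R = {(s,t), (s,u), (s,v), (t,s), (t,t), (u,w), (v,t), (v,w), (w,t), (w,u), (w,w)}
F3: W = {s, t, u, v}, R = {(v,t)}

F1, F3

The schema corresponds to a generalized confluence (Geach) condition: forall x forall y forall z ((x R^2 y & x R^2 z) -> exists w (yRw & z R^2 w)).
F1: ✓.
F2: fails — tR²u, tR²t but no w* with uRw* and tR²w*.
F3: ✓.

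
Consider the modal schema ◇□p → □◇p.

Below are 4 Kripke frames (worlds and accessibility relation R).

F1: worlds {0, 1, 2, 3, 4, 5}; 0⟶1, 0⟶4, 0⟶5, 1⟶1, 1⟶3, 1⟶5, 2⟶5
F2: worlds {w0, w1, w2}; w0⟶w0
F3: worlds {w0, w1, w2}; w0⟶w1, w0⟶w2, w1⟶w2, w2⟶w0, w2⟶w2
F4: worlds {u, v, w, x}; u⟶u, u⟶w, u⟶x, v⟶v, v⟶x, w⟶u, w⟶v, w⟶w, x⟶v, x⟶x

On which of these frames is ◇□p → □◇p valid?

F2, F3, F4

The schema corresponds to convergence: ∀x ∀y ∀z (Rxy ∧ Rxz → ∃w (Ryw ∧ Rzw)).
F1: fails — R01 and R04 but 1 and 4 have no common successor.
F2: holds.
F3: holds.
F4: holds.
Valid on: F2, F3, F4.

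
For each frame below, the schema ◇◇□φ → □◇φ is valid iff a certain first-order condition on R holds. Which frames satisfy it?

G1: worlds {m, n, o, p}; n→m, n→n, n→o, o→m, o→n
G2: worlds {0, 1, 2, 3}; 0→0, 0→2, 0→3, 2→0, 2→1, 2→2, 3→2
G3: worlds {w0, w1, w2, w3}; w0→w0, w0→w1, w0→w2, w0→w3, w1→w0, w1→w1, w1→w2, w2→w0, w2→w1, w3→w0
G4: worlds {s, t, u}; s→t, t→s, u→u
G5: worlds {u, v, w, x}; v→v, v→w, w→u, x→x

The schema corresponds to a generalized confluence (Geach) condition: ∀x ∀y ∀z ((xR²y ∧ xRz) → ∃w (yRw ∧ zRw)).
G1: fails — nR²m, nRm but no w with mRw and mRw.
G2: fails — 0R²1, 0R0 but no w with 1Rw and 0Rw.
G3: satisfies the condition.
G4: fails — sR²s, sRt but no w with sRw and tRw.
G5: fails — vR²u, vRv but no t with uRt and vRt.

G3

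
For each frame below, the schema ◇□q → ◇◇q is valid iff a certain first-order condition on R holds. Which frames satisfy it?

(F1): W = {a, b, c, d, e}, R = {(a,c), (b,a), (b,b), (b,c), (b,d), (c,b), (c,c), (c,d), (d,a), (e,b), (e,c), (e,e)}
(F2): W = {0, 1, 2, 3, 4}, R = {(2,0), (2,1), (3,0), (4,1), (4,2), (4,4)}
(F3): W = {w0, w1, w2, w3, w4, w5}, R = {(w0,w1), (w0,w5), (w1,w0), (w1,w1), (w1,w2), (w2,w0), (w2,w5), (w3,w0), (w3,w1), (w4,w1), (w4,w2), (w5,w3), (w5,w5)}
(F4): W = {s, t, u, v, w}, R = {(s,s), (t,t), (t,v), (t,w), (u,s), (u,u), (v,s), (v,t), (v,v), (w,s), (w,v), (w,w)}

(F1), (F3), (F4)

This is the axiom for a generalized confluence (Geach) condition; its first-order frame correspondent is ∀x ∀y (xRy → ∃w (yRw ∧ xR²w)).
(F1): satisfies the condition.
(F2): fails — 2R0 but no w with 0Rw and 2R²w.
(F3): satisfies the condition.
(F4): satisfies the condition.
Valid on: (F1), (F3), (F4).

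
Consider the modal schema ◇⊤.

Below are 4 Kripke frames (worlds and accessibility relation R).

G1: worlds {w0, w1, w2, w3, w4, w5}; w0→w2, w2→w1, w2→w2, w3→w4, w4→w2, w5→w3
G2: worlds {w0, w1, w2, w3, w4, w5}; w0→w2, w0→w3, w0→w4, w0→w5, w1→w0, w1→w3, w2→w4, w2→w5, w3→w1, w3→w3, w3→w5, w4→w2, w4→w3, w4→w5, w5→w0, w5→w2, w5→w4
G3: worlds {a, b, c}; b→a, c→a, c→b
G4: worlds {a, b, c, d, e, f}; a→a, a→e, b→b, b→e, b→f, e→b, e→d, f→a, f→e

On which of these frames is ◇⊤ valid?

Frame correspondent (Sahlqvist): ∀x ∃y Rxy — i.e. seriality.
G1: fails — world w1 has no successor.
G2: satisfies the condition.
G3: fails — world a has no successor.
G4: fails — world c has no successor.

G2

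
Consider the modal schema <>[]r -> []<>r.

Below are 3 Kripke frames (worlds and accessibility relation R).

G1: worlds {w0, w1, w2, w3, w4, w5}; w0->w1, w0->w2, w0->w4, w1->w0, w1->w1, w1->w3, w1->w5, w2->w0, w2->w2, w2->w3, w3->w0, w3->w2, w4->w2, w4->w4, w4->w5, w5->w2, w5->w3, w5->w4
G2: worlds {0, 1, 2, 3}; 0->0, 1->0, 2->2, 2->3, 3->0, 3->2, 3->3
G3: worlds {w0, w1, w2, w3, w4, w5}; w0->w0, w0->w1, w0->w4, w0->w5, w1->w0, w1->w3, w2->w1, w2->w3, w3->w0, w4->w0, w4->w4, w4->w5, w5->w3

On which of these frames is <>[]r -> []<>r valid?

G1

Frame correspondent (Sahlqvist): forall x forall y forall z (Rxy & Rxz -> exists w (Ryw & Rzw)) — i.e. convergence.
G1: ✓.
G2: fails — R32 and R30 but 2 and 0 have no common successor.
G3: fails — Rw0w4 and Rw0w5 but w4 and w5 have no common successor.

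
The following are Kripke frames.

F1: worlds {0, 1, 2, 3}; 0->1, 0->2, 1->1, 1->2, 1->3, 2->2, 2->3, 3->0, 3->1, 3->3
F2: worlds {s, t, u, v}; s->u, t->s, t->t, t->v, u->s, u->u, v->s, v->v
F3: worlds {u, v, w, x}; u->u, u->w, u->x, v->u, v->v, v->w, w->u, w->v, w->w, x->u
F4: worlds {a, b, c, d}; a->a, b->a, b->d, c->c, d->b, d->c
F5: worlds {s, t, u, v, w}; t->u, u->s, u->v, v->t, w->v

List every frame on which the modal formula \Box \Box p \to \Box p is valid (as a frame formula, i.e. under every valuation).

F1, F2, F3

Frame correspondent (Sahlqvist): \forall x \forall y (Rxy \to \exists z (Rxz \wedge Rzy)) — i.e. density.
F1: condition met.
F2: condition met.
F3: condition met.
F4: fails — Rdb but no z with Rdz and Rzb.
F5: fails — Ruv but no z with Ruz and Rzv.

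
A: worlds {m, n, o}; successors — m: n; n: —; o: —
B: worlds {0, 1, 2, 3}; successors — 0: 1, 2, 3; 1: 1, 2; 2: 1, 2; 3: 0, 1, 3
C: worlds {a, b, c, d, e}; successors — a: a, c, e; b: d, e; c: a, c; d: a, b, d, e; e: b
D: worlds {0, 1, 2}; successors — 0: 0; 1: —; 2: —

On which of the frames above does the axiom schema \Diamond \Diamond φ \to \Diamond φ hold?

Frame correspondent (Sahlqvist): \forall x \forall y \forall z (Rxy \wedge Ryz \to Rxz) — i.e. transitivity.
A: holds.
B: fails — R31 and R12 but not R32.
C: fails — Reb and Rbe but not Ree.
D: holds.
Valid on: A, D.

A, D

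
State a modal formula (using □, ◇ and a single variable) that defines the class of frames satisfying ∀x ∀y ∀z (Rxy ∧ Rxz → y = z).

A defining formula is ◇r → □r (the CD axiom).

◇r → □r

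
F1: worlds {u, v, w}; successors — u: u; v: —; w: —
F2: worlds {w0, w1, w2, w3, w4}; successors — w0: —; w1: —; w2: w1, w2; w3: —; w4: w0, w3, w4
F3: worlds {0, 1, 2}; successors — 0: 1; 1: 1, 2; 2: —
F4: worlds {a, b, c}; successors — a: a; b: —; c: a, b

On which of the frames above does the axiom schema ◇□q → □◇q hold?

The schema corresponds to convergence: ∀x ∀y ∀z (Rxy ∧ Rxz → ∃w (Ryw ∧ Rzw)).
F1: satisfies the condition.
F2: fails — Rw2w1 and Rw2w1 but w1 and w1 have no common successor.
F3: fails — R12 and R12 but 2 and 2 have no common successor.
F4: fails — Rca and Rcb but a and b have no common successor.
Valid on: F1.

F1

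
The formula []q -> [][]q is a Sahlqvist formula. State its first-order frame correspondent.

transitivity: forall x forall y forall z (Rxy & Ryz -> Rxz)

Suppose □q→□□q is valid. Take Rxy, Ryz and set V(q)={w : Rxw}. Then □q at x, so □□q at x, so □q at y, so q at z, i.e. Rxz.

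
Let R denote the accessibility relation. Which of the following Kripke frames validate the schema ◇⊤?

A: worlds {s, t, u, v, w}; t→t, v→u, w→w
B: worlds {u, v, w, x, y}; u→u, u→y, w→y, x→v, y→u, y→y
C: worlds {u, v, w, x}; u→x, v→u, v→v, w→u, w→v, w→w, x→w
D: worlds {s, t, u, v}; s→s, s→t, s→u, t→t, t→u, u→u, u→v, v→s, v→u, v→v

C, D

This is the axiom for seriality; its first-order frame correspondent is ∀x ∃y Rxy.
A: fails — world s has no successor.
B: fails — world v has no successor.
C: satisfies the condition.
D: satisfies the condition.
Valid on: C, D.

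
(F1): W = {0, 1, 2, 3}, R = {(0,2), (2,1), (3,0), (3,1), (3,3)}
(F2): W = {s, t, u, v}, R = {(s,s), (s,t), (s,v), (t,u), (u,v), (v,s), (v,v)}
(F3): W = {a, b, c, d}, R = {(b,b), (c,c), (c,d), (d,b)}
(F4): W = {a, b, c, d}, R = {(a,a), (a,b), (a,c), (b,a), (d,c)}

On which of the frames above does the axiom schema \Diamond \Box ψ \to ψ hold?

none

The schema corresponds to symmetry: \forall x \forall y (Rxy \to Ryx).
(F1): fails — R31 but not R13.
(F2): fails — Ruv but not Rvu.
(F3): fails — Rdb but not Rbd.
(F4): fails — Rdc but not Rcd.
Valid on no frame.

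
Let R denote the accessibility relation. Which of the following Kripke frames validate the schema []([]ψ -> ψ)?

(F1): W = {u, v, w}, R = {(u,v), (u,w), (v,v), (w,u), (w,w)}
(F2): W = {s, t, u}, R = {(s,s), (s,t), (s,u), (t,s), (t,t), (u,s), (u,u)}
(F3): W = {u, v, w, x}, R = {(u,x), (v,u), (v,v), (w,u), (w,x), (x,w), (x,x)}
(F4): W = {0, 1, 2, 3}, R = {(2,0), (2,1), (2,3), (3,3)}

This is the axiom for shift-reflexivity; its first-order frame correspondent is forall x forall y (Rxy -> Ryy).
(F1): fails — Rwu but not Ruu.
(F2): condition met.
(F3): fails — Rxw but not Rww.
(F4): fails — R20 but not R00.

(F2)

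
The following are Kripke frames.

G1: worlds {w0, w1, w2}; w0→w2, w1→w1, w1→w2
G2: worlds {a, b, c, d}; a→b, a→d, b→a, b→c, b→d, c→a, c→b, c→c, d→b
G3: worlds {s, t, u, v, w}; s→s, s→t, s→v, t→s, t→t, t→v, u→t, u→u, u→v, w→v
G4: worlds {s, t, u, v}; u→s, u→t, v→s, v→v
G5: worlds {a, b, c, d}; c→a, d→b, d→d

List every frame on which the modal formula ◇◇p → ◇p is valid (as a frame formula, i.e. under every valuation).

The schema corresponds to transitivity: ∀x ∀y ∀z (Rxy ∧ Ryz → Rxz).
G1: ✓.
G2: fails — Rbc and Rcb but not Rbb.
G3: fails — Rut and Rts but not Rus.
G4: ✓.
G5: ✓.
Valid on: G1, G4, G5.

G1, G4, G5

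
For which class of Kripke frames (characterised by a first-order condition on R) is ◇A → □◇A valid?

Suppose ◇A→□◇A is valid. Take Rxy, Rxz and set V(A)={y}. Then ◇A at x, so □◇A at x, so ◇A at z, so some w with Rzw has A; w=y, i.e. Rzy. By symmetry of the argument, Ryz.

the Euclidean property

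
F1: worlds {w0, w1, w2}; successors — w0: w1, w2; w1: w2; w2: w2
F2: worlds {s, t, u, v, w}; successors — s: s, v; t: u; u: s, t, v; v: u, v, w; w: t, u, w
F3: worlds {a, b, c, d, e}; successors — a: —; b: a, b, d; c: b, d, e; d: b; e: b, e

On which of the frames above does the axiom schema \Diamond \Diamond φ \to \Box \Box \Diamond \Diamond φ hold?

The schema corresponds to a generalized confluence (Geach) condition: \forall x \forall y \forall z ((x R^2 y \wedge x R^2 z) \to \exists w (y = w \wedge z R^2 w)).
F1: ✓.
F2: fails — tR²t, tR²s but no w* with t=w* and sR²w*.
F3: fails — bR²a, bR²a but no w with a=w and aR²w.
Valid on: F1.

F1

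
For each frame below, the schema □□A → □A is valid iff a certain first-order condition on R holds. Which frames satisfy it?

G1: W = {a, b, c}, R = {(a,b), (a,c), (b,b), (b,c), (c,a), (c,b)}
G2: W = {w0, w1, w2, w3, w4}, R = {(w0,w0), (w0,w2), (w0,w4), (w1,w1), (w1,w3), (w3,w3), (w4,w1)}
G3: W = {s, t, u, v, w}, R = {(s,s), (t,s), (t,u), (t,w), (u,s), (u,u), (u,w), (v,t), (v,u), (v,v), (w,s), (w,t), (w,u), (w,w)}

Frame correspondent (Sahlqvist): ∀x ∀y (Rxy → ∃z (Rxz ∧ Rzy)) — i.e. density.
G1: fails — Rca but no z with Rcz and Rza.
G2: satisfies the condition.
G3: satisfies the condition.

G2, G3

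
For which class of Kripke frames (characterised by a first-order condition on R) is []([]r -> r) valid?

Shift-reflexivity

Suppose □(□r→r) is valid. Take Rxy and set V(r)={w : Ryw}. Then at y, □r holds; since □(□r→r) at x, □r→r at y, so r at y, i.e. Ryy.
Conversely, any frame satisfying forall x forall y (Rxy -> Ryy) validates the schema.
So the correspondent is shift-reflexivity.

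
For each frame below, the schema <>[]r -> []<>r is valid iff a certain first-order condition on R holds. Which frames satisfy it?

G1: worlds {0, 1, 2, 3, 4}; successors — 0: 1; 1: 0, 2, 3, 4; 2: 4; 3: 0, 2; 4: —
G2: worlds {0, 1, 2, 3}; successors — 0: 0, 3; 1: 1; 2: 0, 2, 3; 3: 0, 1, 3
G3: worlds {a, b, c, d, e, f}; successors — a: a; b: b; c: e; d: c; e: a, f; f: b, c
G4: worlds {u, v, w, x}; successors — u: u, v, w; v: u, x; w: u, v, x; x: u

This is the axiom for convergence; its first-order frame correspondent is forall x forall y forall z (Rxy & Rxz -> exists w (Ryw & Rzw)).
G1: fails — R10 and R12 but 0 and 2 have no common successor.
G2: fails — R31 and R30 but 1 and 0 have no common successor.
G3: fails — Rea and Ref but a and f have no common successor.
G4: condition met.

G4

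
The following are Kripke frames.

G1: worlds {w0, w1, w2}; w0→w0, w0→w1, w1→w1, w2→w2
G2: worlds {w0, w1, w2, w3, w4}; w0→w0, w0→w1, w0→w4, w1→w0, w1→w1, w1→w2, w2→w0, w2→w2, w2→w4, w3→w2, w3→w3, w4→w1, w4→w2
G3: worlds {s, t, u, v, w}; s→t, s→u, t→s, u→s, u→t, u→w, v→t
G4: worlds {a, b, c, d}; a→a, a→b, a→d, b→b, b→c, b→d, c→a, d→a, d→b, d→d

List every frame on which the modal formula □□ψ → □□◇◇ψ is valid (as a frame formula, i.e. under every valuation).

G1, G2, G4

This is the axiom for a generalized confluence (Geach) condition; its first-order frame correspondent is ∀x ∀z (xR²z → ∃w (xR²w ∧ zR²w)).
G1: ✓.
G2: ✓.
G3: fails — sR²w but no w* with sR²w* and wR²w*.
G4: ✓.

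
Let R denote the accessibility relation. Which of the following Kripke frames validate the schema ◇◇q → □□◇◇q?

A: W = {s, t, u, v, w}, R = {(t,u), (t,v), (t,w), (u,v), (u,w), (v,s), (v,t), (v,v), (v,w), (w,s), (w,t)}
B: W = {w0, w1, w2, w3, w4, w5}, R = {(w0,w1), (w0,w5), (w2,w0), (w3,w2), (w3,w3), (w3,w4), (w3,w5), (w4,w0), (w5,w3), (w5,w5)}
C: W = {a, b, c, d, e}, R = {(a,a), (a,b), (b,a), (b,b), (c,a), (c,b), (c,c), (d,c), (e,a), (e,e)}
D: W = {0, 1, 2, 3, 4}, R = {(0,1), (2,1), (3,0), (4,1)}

none

The schema corresponds to a generalized confluence (Geach) condition: ∀x ∀y ∀z ((xR²y ∧ xR²z) → ∃w (y = w ∧ zR²w)).
A: fails — tR²s, tR²s but no w* with s=w* and sR²w*.
B: fails — w2R²w1, w2R²w1 but no w with w1=w and w1R²w.
C: fails — cR²c, cR²a but no w with c=w and aR²w.
D: fails — 3R²1, 3R²1 but no w with 1=w and 1R²w.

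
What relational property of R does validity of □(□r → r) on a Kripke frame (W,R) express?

shift-reflexivity

Suppose □(□r→r) is valid. Take Rxy and set V(r)={w : Ryw}. Then at y, □r holds; since □(□r→r) at x, □r→r at y, so r at y, i.e. Ryy.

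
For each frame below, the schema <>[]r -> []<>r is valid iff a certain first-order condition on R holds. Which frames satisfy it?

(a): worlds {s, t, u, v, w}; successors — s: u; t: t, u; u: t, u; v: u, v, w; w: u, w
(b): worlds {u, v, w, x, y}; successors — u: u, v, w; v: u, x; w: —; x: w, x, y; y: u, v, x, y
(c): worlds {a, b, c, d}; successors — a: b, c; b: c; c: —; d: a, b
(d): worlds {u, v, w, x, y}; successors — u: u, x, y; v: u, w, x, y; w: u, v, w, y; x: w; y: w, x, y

(a)

This is the axiom for convergence; its first-order frame correspondent is forall x forall y forall z (Rxy & Rxz -> exists w (Ryw & Rzw)).
(a): holds.
(b): fails — Ruv and Ruw but v and w have no common successor.
(c): fails — Rab and Rac but b and c have no common successor.
(d): fails — Ruu and Rux but u and x have no common successor.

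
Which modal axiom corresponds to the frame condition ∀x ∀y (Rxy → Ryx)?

This is symmetry; the standard corresponding axiom is B: q → □◇q.

q → □◇q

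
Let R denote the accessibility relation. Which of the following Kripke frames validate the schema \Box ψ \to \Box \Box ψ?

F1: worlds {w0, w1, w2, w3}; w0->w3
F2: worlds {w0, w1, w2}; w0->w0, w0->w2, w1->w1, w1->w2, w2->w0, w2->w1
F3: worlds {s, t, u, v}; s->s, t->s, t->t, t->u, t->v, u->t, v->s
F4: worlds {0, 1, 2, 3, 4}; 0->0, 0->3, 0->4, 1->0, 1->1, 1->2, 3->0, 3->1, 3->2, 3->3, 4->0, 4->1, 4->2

F1

The schema corresponds to transitivity: \forall x \forall y \forall z (Rxy \wedge Ryz \to Rxz).
F1: condition met.
F2: fails — Rw1w2 and Rw2w0 but not Rw1w0.
F3: fails — Rut and Rtv but not Ruv.
F4: fails — R10 and R04 but not R14.
Valid on: F1.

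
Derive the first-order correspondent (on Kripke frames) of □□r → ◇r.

∀x ∃w (xR²w ∧ xRw)

This is a Sahlqvist (Geach-type) schema ◇^0□^2r → □^0◇^1r.
Minimal-valuation argument: fix x; take any y with xR^0y and any z with xR^0z. Set V(r) to the set of worlds R-reachable from y in exactly 2 steps. Then □^2r holds at y, so the antecedent holds at x; validity forces ◇^1r at z, giving a w with zR^1w and yR^2w.
First-order correspondent: ∀x ∃w (xR²w ∧ xRw).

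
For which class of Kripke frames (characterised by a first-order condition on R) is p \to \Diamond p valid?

reflexivity

This schema is equivalent to the T axiom □p → p.
Its frame correspondent is reflexivity — \forall x Rxx.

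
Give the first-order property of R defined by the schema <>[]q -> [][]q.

forall x forall y forall z ((xRy & x R^2 z) -> exists w (yRw & z = w))

This is a Sahlqvist (Geach-type) schema ◇^1□^1q → □^2◇^0q.
Minimal-valuation argument: fix x; take any y with xR^1y and any z with xR^2z. Set V(q) to the set of worlds R-reachable from y in exactly 1 step. Then □^1q holds at y, so the antecedent holds at x; validity forces ◇^0q at z, giving a w with zR^0w and yR^1w.
First-order correspondent: forall x forall y forall z ((xRy & x R^2 z) -> exists w (yRw & z = w)).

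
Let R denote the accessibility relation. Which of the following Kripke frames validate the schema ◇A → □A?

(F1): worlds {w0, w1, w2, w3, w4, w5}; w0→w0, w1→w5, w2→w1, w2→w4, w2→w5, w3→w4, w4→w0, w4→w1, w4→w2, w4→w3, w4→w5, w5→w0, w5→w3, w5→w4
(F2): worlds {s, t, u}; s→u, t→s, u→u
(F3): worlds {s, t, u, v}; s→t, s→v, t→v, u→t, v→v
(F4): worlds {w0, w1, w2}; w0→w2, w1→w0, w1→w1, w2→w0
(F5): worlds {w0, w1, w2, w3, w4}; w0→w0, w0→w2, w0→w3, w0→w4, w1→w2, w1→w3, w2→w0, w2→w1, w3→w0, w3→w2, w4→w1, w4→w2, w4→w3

(F2)

Frame correspondent (Sahlqvist): ∀x ∀y ∀z (Rxy ∧ Rxz → y = z) — i.e. partial functionality.
(F1): fails — w2 sees both w1 and w4.
(F2): satisfies the condition.
(F3): fails — s sees both t and v.
(F4): fails — w1 sees both w0 and w1.
(F5): fails — w0 sees both w0 and w2.
Valid on: (F2).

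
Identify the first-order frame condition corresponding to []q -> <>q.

Suppose □q→◇q is valid. At any x set V(q)=W. Then □q at x, so ◇q at x, so x has a successor.
Conversely, on a frame with seriality the schema holds at every world under every valuation.
So the correspondent is seriality.

seriality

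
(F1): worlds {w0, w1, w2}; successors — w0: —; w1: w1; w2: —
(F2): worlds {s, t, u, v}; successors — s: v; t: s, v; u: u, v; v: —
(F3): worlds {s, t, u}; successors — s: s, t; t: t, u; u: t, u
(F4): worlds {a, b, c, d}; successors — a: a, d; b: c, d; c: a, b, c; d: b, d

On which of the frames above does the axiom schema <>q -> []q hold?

Frame correspondent (Sahlqvist): forall x forall y forall z (Rxy & Rxz -> y = z) — i.e. partial functionality.
(F1): condition met.
(F2): fails — t sees both s and v.
(F3): fails — s sees both s and t.
(F4): fails — a sees both a and d.

(F1)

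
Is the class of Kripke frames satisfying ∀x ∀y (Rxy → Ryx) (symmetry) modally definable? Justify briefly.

Yes — defined by q → □◇q

This is a Sahlqvist condition; the B axiom q → □◇q defines it.
Suppose q→□◇q is valid. Take Rxy and set V(q)={x}. Then q at x, so □◇q at x, so ◇q at y, so some z with Ryz has q; z=x, i.e. Ryx.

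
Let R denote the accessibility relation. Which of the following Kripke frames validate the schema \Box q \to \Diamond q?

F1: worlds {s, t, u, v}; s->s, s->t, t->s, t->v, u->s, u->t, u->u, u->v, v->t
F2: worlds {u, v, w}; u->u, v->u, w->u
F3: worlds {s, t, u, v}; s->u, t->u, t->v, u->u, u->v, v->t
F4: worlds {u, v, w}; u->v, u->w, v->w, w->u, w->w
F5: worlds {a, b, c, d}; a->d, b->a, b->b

This is the axiom for seriality; its first-order frame correspondent is \forall x \exists y Rxy.
F1: holds.
F2: holds.
F3: holds.
F4: holds.
F5: fails — world c has no successor.
Valid on: F1, F2, F3, F4.

F1, F2, F3, F4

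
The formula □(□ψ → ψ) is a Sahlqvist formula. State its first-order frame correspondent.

shift-reflexivity: ∀x ∀y (Rxy → Ryy)

Suppose □(□ψ→ψ) is valid. Take Rxy and set V(ψ)={w : Ryw}. Then at y, □ψ holds; since □(□ψ→ψ) at x, □ψ→ψ at y, so ψ at y, i.e. Ryy.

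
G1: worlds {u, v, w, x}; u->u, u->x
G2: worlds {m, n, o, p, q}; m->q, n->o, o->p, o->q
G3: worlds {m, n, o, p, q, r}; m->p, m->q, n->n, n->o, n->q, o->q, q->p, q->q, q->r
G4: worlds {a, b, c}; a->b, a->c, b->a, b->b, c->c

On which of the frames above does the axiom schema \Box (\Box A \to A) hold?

The schema corresponds to shift-reflexivity: \forall x \forall y (Rxy \to Ryy).
G1: fails — Rux but not Rxx.
G2: fails — Rmq but not Rqq.
G3: fails — Rno but not Roo.
G4: fails — Rba but not Raa.
Valid on no frame.

none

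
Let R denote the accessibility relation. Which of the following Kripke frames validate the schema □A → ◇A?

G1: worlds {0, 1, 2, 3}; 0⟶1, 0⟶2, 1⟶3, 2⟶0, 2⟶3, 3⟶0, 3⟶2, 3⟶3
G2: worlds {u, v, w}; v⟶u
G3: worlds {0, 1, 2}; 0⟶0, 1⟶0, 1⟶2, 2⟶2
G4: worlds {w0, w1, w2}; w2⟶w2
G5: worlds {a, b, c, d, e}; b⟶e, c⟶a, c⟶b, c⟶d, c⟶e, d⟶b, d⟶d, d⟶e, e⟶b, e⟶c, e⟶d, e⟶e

G1, G3

The schema corresponds to seriality: ∀x ∃y Rxy.
G1: satisfies the condition.
G2: fails — world u has no successor.
G3: satisfies the condition.
G4: fails — world w0 has no successor.
G5: fails — world a has no successor.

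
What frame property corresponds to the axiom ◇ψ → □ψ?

partial functionality

Suppose ◇ψ→□ψ is valid. Take Rxy, Rxz and set V(ψ)={y}. Then ◇ψ at x, so □ψ at x, so ψ at z, i.e. z=y.
Conversely, on a frame with partial functionality the schema holds at every world under every valuation.
Frame condition: ∀x ∀y ∀z (Rxy ∧ Rxz → y = z).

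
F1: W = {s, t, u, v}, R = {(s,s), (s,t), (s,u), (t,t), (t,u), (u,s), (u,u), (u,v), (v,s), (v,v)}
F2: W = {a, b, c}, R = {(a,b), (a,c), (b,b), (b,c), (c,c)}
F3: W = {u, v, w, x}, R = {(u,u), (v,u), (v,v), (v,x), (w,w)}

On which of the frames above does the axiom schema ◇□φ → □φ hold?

none

Frame correspondent (Sahlqvist): ∀x ∀y ∀z ((xRy ∧ xRz) → ∃w (yRw ∧ z = w)) — i.e. a generalized confluence (Geach) condition.
F1: fails — sRt, sRs but no w with tRw and s=w.
F2: fails — aRc, aRb but no w with cRw and b=w.
F3: fails — vRu, vRv but no t with uRt and v=t.
Valid on no frame.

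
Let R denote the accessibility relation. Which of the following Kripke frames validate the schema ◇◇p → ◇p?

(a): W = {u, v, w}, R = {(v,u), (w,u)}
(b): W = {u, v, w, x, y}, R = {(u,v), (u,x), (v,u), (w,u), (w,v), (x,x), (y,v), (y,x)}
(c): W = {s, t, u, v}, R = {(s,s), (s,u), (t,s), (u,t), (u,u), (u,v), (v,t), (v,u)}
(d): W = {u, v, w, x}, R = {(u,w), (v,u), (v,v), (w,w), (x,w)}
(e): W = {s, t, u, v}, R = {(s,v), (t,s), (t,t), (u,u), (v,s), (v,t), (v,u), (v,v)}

(a)

The schema corresponds to transitivity: ∀x ∀y ∀z (Rxy ∧ Ryz → Rxz).
(a): ✓.
(b): fails — Ruv and Rvu but not Ruu.
(c): fails — Rut and Rts but not Rus.
(d): fails — Rvu and Ruw but not Rvw.
(e): fails — Rts and Rsv but not Rtv.
Valid on: (a).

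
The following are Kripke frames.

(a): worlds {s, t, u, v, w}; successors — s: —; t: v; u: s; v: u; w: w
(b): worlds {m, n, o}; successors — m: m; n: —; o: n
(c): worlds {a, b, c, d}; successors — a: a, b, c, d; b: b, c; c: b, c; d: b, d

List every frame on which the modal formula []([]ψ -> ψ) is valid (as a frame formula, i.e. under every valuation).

The schema corresponds to shift-reflexivity: forall x forall y (Rxy -> Ryy).
(a): fails — Rus but not Rss.
(b): fails — Ron but not Rnn.
(c): holds.
Valid on: (c).

(c)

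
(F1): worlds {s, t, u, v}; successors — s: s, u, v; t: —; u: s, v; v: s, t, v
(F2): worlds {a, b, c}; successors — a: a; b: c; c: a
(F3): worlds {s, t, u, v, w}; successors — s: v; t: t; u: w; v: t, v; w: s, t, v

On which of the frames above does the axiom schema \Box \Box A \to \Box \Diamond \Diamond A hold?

This is the axiom for a generalized confluence (Geach) condition; its first-order frame correspondent is \forall x \forall z (xRz \to \exists w (x R^2 w \wedge z R^2 w)).
(F1): fails — vRt but no w with vR²w and tR²w.
(F2): satisfies the condition.
(F3): satisfies the condition.

(F2), (F3)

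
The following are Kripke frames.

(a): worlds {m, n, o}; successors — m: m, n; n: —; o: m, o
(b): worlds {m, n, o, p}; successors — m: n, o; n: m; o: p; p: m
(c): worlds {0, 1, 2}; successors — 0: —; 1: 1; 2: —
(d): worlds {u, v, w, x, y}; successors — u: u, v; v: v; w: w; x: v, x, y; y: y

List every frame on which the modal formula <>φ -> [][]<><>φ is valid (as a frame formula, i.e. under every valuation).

This is the axiom for a generalized confluence (Geach) condition; its first-order frame correspondent is forall x forall y forall z ((xRy & x R^2 z) -> exists w (y = w & z R^2 w)).
(a): fails — mRm, mR²n but no w with m=w and nR²w.
(b): fails — mRn, mR²m but no w with n=w and mR²w.
(c): condition met.
(d): fails — uRu, uR²v but no t with u=t and vR²t.
Valid on: (c).

(c)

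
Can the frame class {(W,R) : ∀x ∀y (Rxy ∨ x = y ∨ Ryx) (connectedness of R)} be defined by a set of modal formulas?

Any modally definable frame class is closed under disjoint unions.
Take 2 disjoint single-world reflexive frames: each is trivially connected, but their disjoint union has 2 worlds with no edge between distinct components, so it is not connected.
Hence connectedness of R is not modally definable.

No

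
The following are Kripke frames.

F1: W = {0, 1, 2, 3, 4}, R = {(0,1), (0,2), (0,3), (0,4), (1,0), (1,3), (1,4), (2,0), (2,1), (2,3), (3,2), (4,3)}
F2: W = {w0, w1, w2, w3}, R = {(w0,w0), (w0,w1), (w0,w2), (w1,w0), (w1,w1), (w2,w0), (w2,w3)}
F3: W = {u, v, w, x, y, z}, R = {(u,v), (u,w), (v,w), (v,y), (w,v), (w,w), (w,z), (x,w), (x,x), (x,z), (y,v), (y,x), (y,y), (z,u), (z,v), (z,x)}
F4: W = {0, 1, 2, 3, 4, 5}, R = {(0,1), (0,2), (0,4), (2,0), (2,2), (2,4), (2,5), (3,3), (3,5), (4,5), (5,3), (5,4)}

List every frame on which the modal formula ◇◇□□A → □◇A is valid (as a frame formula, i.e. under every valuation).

The schema corresponds to a generalized confluence (Geach) condition: ∀x ∀y ∀z ((xR²y ∧ xRz) → ∃w (yR²w ∧ zRw)).
F1: fails — 0R²3, 0R3 but no w with 3R²w and 3Rw.
F2: fails — w0R²w3, w0Rw0 but no w with w3R²w and w0Rw.
F3: satisfies the condition.
F4: fails — 0R²0, 0R1 but no w with 0R²w and 1Rw.

F3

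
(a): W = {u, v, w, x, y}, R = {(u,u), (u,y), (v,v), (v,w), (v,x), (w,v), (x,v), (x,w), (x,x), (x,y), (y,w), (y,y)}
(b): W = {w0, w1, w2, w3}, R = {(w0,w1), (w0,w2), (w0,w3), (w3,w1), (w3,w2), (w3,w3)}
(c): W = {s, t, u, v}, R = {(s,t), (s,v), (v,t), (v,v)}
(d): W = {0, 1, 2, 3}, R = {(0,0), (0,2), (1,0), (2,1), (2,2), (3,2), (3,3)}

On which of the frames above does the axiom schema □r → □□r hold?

(b), (c)

This is the axiom for transitivity; its first-order frame correspondent is ∀x ∀y ∀z (Rxy ∧ Ryz → Rxz).
(a): fails — Rvx and Rxy but not Rvy.
(b): satisfies the condition.
(c): satisfies the condition.
(d): fails — R10 and R02 but not R12.
Valid on: (b), (c).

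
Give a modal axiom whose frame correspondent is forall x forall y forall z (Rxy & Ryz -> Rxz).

A defining formula is □p → □□p (the 4 axiom).
Suppose □p→□□p is valid. Take Rxy, Ryz and set V(p)={w : Rxw}. Then □p at x, so □□p at x, so □p at y, so p at z, i.e. Rxz.

□p → □□p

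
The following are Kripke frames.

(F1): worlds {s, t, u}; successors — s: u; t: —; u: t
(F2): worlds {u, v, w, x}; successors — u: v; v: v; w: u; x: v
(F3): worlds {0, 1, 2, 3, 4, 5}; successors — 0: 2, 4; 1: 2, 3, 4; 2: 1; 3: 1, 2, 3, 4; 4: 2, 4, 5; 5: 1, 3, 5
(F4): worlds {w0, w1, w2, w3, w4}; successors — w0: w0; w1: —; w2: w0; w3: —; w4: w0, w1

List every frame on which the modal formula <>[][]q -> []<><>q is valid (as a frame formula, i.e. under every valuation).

(F2), (F3)

Frame correspondent (Sahlqvist): forall x forall y forall z ((xRy & xRz) -> exists w (y R^2 w & z R^2 w)) — i.e. a generalized confluence (Geach) condition.
(F1): fails — sRu, sRu but no w with uR²w and uR²w.
(F2): satisfies the condition.
(F3): satisfies the condition.
(F4): fails — w4Rw0, w4Rw1 but no w with w0R²w and w1R²w.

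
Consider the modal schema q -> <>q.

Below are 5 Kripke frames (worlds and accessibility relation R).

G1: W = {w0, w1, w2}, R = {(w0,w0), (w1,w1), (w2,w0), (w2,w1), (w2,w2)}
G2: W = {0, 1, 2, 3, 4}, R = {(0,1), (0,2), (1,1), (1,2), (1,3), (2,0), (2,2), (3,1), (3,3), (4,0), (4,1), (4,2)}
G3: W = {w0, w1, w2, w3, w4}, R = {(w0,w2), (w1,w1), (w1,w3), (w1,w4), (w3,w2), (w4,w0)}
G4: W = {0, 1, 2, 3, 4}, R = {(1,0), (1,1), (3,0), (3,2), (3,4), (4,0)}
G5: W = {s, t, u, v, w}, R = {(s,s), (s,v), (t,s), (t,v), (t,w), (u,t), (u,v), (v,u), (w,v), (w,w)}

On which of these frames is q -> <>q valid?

G1

The schema corresponds to reflexivity: forall x Rxx.
G1: ✓.
G2: fails — world 0 does not see itself.
G3: fails — world w0 does not see itself.
G4: fails — world 0 does not see itself.
G5: fails — world t does not see itself.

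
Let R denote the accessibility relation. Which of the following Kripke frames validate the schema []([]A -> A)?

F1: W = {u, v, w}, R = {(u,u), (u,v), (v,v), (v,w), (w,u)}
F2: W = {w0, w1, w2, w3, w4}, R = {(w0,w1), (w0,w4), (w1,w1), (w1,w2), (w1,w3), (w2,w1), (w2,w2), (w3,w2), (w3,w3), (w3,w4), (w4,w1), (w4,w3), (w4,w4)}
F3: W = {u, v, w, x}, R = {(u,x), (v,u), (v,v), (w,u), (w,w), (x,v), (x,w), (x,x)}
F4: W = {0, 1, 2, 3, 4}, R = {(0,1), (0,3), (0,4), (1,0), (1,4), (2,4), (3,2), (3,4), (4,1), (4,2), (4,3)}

Frame correspondent (Sahlqvist): forall x forall y (Rxy -> Ryy) — i.e. shift-reflexivity.
F1: fails — Rvw but not Rww.
F2: satisfies the condition.
F3: fails — Rwu but not Ruu.
F4: fails — R10 but not R00.

F2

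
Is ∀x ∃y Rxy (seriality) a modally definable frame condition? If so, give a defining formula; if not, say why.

This is a Sahlqvist condition; the D axiom □p → ◇p defines it.

Yes — defined by □p → ◇p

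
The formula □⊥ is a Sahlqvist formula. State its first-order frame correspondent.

□⊥ is valid iff no world has any successor (otherwise □⊥ fails at any world with one).

emptiness of R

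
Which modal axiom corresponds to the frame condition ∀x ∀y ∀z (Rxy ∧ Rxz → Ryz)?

This is the Euclidean property; the standard corresponding axiom is 5: ◇s → □◇s.

◇s → □◇s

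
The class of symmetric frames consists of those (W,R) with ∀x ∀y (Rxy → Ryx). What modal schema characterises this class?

s → □◇s

A defining formula is s → □◇s (the B axiom).
Suppose s→□◇s is valid. Take Rxy and set V(s)={x}. Then s at x, so □◇s at x, so ◇s at y, so some z with Ryz has s; z=x, i.e. Ryx.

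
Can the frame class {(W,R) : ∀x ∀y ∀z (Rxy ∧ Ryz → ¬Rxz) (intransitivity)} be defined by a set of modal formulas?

Not definable by any modal formula

If a class were modally definable it would be closed under surjective bounded morphisms (Goldblatt–Thomason).
The 3-cycle (worlds w0,w1,w2 with w0→w1→w2→w0) is intransitive. Mapping every world to a single reflexive point • is a surjective bounded morphism; the reflexive point is not intransitive (R••∧R•• but R••).
So the class is not modally definable.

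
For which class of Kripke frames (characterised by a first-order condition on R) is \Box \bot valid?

emptiness of R: \forall x \forall y \neg Rxy

□⊥ is valid iff no world has any successor (otherwise □⊥ fails at any world with one).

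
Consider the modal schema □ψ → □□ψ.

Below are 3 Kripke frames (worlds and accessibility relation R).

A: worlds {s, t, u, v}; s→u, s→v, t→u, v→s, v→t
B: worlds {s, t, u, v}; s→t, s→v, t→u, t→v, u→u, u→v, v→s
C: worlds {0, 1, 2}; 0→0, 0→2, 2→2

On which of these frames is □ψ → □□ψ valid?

Frame correspondent (Sahlqvist): ∀x ∀y ∀z (Rxy ∧ Ryz → Rxz) — i.e. transitivity.
A: fails — Rvt and Rtu but not Rvu.
B: fails — Ruv and Rvs but not Rus.
C: satisfies the condition.

C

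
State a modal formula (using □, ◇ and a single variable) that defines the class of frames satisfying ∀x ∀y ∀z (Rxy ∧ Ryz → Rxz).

The condition is transitivity. The 4 schema □ψ → □□ψ defines it.
Suppose □ψ→□□ψ is valid. Take Rxy, Ryz and set V(ψ)={w : Rxw}. Then □ψ at x, so □□ψ at x, so □ψ at y, so ψ at z, i.e. Rxz.

□ψ → □□ψ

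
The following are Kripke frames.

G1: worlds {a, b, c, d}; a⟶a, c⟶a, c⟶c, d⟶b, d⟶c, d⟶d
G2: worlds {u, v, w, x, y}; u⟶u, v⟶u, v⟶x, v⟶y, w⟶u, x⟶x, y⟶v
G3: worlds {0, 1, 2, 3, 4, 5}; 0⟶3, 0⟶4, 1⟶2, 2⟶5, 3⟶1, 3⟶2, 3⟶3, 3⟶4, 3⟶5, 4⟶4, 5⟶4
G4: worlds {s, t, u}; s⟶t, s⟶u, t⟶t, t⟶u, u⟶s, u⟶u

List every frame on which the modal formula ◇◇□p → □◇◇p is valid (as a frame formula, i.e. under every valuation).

The schema corresponds to a generalized confluence (Geach) condition: ∀x ∀y ∀z ((xR²y ∧ xRz) → ∃w (yRw ∧ zR²w)).
G1: fails — dR²a, dRb but no w with aRw and bR²w.
G2: fails — vR²u, vRx but no t with uRt and xR²t.
G3: fails — 0R²1, 0R4 but no w with 1Rw and 4R²w.
G4: condition met.

G4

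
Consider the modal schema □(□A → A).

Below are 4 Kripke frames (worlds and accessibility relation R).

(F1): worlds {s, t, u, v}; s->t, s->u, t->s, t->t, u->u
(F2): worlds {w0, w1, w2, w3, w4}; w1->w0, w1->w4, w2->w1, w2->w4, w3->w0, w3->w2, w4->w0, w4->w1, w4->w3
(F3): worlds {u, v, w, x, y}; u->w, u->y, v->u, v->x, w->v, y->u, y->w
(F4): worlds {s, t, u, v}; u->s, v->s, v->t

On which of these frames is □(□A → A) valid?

none

The schema corresponds to shift-reflexivity: ∀x ∀y (Rxy → Ryy).
(F1): fails — Rts but not Rss.
(F2): fails — Rw1w0 but not Rw0w0.
(F3): fails — Ruw but not Rww.
(F4): fails — Rus but not Rss.
Valid on no frame.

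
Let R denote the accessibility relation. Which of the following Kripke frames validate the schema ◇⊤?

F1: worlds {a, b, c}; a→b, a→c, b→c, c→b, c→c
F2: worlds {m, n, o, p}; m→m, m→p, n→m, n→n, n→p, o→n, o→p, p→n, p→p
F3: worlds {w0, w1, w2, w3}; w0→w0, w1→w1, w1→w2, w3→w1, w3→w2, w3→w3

F1, F2

The schema corresponds to seriality: ∀x ∃y Rxy.
F1: satisfies the condition.
F2: satisfies the condition.
F3: fails — world w2 has no successor.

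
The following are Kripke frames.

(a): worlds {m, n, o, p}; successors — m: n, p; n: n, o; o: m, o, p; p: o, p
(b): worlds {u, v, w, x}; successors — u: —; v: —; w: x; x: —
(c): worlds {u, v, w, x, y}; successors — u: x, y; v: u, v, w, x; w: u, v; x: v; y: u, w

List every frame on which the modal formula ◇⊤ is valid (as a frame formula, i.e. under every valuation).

(a), (c)

This is the axiom for seriality; its first-order frame correspondent is ∀x ∃y Rxy.
(a): satisfies the condition.
(b): fails — world u has no successor.
(c): satisfies the condition.
Valid on: (a), (c).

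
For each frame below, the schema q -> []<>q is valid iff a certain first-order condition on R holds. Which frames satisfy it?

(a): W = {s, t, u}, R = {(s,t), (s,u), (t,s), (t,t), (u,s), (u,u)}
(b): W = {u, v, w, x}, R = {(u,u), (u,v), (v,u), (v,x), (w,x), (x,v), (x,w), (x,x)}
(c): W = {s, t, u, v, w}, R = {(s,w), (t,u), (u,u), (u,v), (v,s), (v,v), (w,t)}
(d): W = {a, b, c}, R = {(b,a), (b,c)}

(a), (b)

The schema corresponds to symmetry: forall x forall y (Rxy -> Ryx).
(a): satisfies the condition.
(b): satisfies the condition.
(c): fails — Ruv but not Rvu.
(d): fails — Rba but not Rab.
Valid on: (a), (b).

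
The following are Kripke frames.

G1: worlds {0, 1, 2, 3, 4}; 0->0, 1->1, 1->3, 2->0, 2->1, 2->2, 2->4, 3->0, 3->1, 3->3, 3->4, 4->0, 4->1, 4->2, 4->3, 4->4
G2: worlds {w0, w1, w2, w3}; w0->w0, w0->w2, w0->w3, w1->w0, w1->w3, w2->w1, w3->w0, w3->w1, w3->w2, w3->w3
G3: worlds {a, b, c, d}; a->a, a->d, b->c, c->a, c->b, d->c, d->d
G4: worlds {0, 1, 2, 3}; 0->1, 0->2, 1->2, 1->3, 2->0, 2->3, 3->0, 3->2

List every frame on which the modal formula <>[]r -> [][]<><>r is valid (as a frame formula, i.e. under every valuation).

This is the axiom for a generalized confluence (Geach) condition; its first-order frame correspondent is forall x forall y forall z ((xRy & x R^2 z) -> exists w (yRw & z R^2 w)).
G1: fails — 1R1, 1R²0 but no w with 1Rw and 0R²w.
G2: fails — w0Rw2, w0R²w2 but no w with w2Rw and w2R²w.
G3: fails — dRd, dR²b but no w with dRw and bR²w.
G4: ✓.
Valid on: G4.

G4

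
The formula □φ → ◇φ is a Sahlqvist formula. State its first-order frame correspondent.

Seriality

Suppose □φ→◇φ is valid. At any x set V(φ)=W. Then □φ at x, so ◇φ at x, so x has a successor.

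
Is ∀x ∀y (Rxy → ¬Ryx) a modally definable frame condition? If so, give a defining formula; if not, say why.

Not modally definable

Modal frame validity is preserved under surjective bounded morphisms.
The 5-cycle (worlds 0,1,2,3,4 with 0→1→2→3→4→0) is asymmetric. Mapping every world to a single reflexive point • is a surjective bounded morphism, and the reflexive point is not asymmetric (R•• but asymmetry requires ¬R••).
Hence asymmetry is not modally definable.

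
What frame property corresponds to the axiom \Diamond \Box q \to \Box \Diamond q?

This is the .2 axiom.
Its frame correspondent is convergence — \forall x \forall y \forall z (Rxy \wedge Rxz \to \exists w (Ryw \wedge Rzw)).

Convergence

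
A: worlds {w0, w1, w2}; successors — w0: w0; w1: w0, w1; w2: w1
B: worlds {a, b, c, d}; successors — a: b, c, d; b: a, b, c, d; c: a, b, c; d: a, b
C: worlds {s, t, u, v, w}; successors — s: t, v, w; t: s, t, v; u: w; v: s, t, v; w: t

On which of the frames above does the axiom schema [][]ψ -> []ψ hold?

A, B

This is the axiom for density; its first-order frame correspondent is forall x forall y (Rxy -> exists z (Rxz & Rzy)).
A: ✓.
B: ✓.
C: fails — Ruw but no z with Ruz and Rzw.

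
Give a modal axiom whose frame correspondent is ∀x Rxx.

A defining formula is □q → q (the T axiom).
Suppose □q→q is valid. At any x set V(q)={w : Rxw}. Then □q holds at x, so q holds at x, i.e. Rxx.

□q → q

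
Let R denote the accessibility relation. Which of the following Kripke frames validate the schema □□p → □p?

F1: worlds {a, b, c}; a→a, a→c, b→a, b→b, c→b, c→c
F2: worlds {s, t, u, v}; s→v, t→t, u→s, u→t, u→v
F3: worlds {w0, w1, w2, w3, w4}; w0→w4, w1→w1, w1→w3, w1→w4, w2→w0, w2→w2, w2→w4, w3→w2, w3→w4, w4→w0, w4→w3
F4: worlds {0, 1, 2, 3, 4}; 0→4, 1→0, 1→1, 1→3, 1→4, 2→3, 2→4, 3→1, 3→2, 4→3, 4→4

Frame correspondent (Sahlqvist): ∀x ∀y (Rxy → ∃z (Rxz ∧ Rzy)) — i.e. density.
F1: satisfies the condition.
F2: fails — Rus but no z with Ruz and Rzs.
F3: fails — Rw0w4 but no z with Rw0z and Rzw4.
F4: fails — R32 but no z with R3z and Rz2.
Valid on: F1.

F1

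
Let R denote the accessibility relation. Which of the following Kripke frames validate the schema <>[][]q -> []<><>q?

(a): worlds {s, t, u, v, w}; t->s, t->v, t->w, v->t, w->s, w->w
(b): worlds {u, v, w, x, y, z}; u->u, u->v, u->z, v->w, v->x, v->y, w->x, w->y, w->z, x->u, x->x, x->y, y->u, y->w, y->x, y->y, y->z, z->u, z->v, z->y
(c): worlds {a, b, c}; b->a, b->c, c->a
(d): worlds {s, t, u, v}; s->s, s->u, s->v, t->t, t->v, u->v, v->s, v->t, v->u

The schema corresponds to a generalized confluence (Geach) condition: forall x forall y forall z ((xRy & xRz) -> exists w (y R^2 w & z R^2 w)).
(a): fails — tRs, tRs but no w* with sR²w* and sR²w*.
(b): ✓.
(c): fails — bRa, bRa but no w with aR²w and aR²w.
(d): ✓.
Valid on: (b), (d).

(b), (d)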